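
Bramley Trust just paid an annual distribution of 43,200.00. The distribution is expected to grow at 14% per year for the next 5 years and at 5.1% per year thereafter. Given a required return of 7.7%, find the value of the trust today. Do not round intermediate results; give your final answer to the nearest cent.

D_1 = 49248.00000
D_2 = 56142.72000
D_3 = 64002.70080
D_4 = 72963.07891
D_5 = 83177.90996
Terminal value at year 5: TV = D_5×(1+g_2)/(r−g_2) = 87419.98337/0.026 = 3362307.05260
P_0 = D_1/(1+r)^1 + D_2/(1+r)^2 + D_3/(1+r)^3 + D_4/(1+r)^4 + D_5/(1+r)^5 + TV/(1+r)^5
    = 45727.01950 + 48401.85908 + 51233.16560 + 54230.09172 + 57402.32550 + 2320378.61918 = 2577373.08057

2577373.08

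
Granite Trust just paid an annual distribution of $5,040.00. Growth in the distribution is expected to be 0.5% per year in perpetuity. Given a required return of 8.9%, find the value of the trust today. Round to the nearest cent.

$60300.00

D₁ = D₀ × (1 + g) = $5,040.00 × 1.005 = $5,065.2000
Growing perpetuity: P = D₁ / (r − g) = $5,065.2000 / (0.089 − 0.005) = $60,300.00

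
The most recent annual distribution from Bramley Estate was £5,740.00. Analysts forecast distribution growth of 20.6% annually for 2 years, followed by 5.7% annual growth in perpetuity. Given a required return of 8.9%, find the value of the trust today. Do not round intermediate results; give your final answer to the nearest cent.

D_1 = 6922.44000
D_2 = 8348.46264
Terminal value at year 2: TV = D_2×(1+g_2)/(r−g_2) = 8824.32501/0.032 = 275760.15658
P_0 = D_1/(1+r)^1 + D_2/(1+r)^2 + TV/(1+r)^2
    = 6356.69421 + 7039.64483 + 232528.26839 = 245924.60744

£245924.61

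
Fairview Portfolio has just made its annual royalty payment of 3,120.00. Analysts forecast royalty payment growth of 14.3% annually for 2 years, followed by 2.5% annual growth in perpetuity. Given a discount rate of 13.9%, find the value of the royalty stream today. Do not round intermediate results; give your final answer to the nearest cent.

D_1 = 3566.16000
D_2 = 4076.12088
Terminal value at year 2: TV = D_2×(1+g_2)/(r−g_2) = 4178.02390/0.114 = 36649.33247
P_0 = D_1/(1+r)^1 + D_2/(1+r)^2 + TV/(1+r)^2
    = 3130.95698 + 3141.95244 + 28250.01096 = 34522.92038

34522.92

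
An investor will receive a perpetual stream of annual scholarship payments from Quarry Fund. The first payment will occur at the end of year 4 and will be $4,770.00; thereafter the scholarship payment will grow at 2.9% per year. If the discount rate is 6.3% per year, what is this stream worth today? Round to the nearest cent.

$116799.15

Value at end of year 3: C₁ / (r − g) = $4,770.00 / (0.063 − 0.029) = $140,294.1176
Discount to today: PV = $140,294.1176 / (1 + 0.063)^3 = $140,294.1176 / 1.201157 = $116,799.15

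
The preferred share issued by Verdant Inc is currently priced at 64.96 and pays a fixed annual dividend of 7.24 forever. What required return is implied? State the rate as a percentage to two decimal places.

P = C/r ⇒ r = C/P = 7.24/64.96 = 0.111453

11.15%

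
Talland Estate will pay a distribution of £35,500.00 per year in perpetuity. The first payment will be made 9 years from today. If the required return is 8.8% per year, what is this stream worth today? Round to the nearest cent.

Value at end of year 8: C / r = £35,500.00 / 0.088 = £403,409.0909
Discount to today: PV = £403,409.0909 / (1 + 0.088)^8 = £403,409.0909 / 1.963501 = £205,453.96

£205453.96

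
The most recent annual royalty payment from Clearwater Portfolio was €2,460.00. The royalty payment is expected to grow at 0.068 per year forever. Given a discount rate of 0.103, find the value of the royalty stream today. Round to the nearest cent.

D₁ = D₀ × (1 + g) = €2,460.00 × 1.068 = €2,627.2800
Growing perpetuity: P = D₁ / (r − g) = €2,627.2800 / (0.103 − 0.068) = €75,065.14

€75065.14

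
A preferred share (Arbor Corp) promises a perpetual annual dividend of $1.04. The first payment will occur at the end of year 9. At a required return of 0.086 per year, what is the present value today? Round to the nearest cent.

Value at end of year 8: C / r = $1.04 / 0.086 = $12.0930
Discount to today: PV = $12.0930 / (1 + 0.086)^8 = $12.0930 / 1.934811 = $6.25

$6.25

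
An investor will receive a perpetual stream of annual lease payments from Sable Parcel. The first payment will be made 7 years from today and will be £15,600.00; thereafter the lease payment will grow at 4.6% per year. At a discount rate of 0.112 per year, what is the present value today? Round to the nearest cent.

£125012.07

Value at end of year 6: C₁ / (r − g) = £15,600.00 / (0.112 − 0.046) = £236,363.6364
Discount to today: PV = £236,363.6364 / (1 + 0.112)^6 = £236,363.6364 / 1.890727 = £125,012.07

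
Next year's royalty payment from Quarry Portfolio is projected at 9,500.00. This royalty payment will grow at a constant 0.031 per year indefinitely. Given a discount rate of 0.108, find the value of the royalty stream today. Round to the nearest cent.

Growing perpetuity: P = D₁ / (r − g) = 9,500.0000 / (0.108 − 0.031) = 123,376.62

123376.62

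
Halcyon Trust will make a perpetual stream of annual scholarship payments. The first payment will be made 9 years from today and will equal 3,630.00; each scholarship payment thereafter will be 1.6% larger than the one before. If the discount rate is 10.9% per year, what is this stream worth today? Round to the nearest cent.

17059.70

Value at end of year 8: C₁ / (r − g) = 3,630.00 / (0.109 − 0.016) = 39,032.2581
Discount to today: PV = 39,032.2581 / (1 + 0.109)^8 = 39,032.2581 / 2.287981 = 17,059.70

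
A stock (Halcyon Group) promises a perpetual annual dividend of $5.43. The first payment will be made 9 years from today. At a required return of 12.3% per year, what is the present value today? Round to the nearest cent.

$17.45

Value at end of year 8: C / r = $5.43 / 0.123 = $44.1463
Discount to today: PV = $44.1463 / (1 + 0.123)^8 = $44.1463 / 2.529520 = $17.45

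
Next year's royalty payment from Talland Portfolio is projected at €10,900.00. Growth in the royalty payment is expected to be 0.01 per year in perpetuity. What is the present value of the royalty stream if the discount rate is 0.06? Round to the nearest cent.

€218000.00

Growing perpetuity: P = D₁ / (r − g) = €10,900.0000 / (0.06 − 0.01) = €218,000.00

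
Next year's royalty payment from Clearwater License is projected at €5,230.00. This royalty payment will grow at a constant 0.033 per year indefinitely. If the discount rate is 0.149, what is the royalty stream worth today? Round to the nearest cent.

€45086.21

Growing perpetuity: P = D₁ / (r − g) = €5,230.0000 / (0.149 − 0.033) = €45,086.21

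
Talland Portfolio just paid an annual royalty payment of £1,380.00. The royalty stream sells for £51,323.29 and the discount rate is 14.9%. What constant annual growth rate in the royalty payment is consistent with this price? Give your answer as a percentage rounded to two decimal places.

11.89%

P = D₀(1+g)/(r−g) ⇒ P(r−g) = D₀(1+g) ⇒ g(P+D₀) = P·r − D₀
g = (P·r − D₀)/(P + D₀) = (£51,323.29×0.149 − £1,380.00) / (£51,323.29 + £1,380.00) = 0.118914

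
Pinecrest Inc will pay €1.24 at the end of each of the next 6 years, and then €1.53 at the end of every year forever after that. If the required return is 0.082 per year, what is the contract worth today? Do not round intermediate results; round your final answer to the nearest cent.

PV of 6-year annuity: €1.24 × [1 − (1+0.082)^−6] / 0.082 = 5.69776
Perpetuity value at year 6: €1.53 / 0.082 = 18.65854
PV of perpetuity: 18.65854 / (1+0.082)^6 = 11.62824
Total PV = 5.69776 + 11.62824 = 17.32600

€17.33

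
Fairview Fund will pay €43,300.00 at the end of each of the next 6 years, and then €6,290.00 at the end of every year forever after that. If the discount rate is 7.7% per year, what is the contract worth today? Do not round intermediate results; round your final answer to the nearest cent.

€254349.42

PV of 6-year annuity: €43,300.00 × [1 − (1+0.077)^−6] / 0.077 = 202005.56346
Perpetuity value at year 6: €6,290.00 / 0.077 = 81688.31169
PV of perpetuity: 81688.31169 / (1+0.077)^6 = 52343.85455
Total PV = 202005.56346 + 52343.85455 = 254349.41801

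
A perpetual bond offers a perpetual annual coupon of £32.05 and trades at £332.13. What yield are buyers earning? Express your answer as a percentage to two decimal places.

9.65%

P = C/r ⇒ r = C/P = £32.05/£332.13 = 0.096498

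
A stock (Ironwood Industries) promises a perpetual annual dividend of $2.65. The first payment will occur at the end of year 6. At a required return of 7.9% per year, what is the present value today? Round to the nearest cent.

$22.94

Value at end of year 5: C / r = $2.65 / 0.079 = $33.5443
Discount to today: PV = $33.5443 / (1 + 0.079)^5 = $33.5443 / 1.462538 = $22.94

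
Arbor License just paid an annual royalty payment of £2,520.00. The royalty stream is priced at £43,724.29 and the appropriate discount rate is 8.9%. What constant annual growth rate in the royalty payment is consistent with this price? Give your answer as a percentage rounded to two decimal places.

2.97%

P = D₀(1+g)/(r−g) ⇒ P(r−g) = D₀(1+g) ⇒ g(P+D₀) = P·r − D₀
g = (P·r − D₀)/(P + D₀) = (£43,724.29×0.089 − £2,520.00) / (£43,724.29 + £2,520.00) = 0.029657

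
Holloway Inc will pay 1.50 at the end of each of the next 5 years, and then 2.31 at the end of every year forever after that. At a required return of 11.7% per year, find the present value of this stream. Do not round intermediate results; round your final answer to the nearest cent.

16.80

PV of 5-year annuity: 1.50 × [1 − (1+0.117)^−5] / 0.117 = 5.44759
Perpetuity value at year 5: 2.31 / 0.117 = 19.74359
PV of perpetuity: 19.74359 / (1+0.117)^5 = 11.35430
Total PV = 5.44759 + 11.35430 = 16.80189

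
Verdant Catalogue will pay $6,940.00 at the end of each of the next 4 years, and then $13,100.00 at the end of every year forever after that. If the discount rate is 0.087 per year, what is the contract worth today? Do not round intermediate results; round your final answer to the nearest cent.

PV of 4-year annuity: $6,940.00 × [1 − (1+0.087)^−4] / 0.087 = 22632.50874
Perpetuity value at year 4: $13,100.00 / 0.087 = 150574.71264
PV of perpetuity: 150574.71264 / (1+0.087)^4 = 107853.40651
Total PV = 22632.50874 + 107853.40651 = 130485.91526

$130485.92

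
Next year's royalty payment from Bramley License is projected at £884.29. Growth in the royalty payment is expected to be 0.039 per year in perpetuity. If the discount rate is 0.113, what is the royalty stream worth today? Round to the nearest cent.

£11949.86

Growing perpetuity: P = D₁ / (r − g) = £884.2900 / (0.113 − 0.039) = £11,949.86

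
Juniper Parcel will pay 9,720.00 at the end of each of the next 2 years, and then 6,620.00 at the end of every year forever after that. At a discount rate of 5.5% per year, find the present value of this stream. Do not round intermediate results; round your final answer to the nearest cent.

126087.23

PV of 2-year annuity: 9,720.00 × [1 − (1+0.055)^−2] / 0.055 = 17946.22762
Perpetuity value at year 2: 6,620.00 / 0.055 = 120363.63636
PV of perpetuity: 120363.63636 / (1+0.055)^2 = 108140.99986
Total PV = 17946.22762 + 108140.99986 = 126087.22748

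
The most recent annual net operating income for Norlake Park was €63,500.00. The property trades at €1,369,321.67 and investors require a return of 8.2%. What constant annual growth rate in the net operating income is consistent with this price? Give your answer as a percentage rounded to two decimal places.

P = D₀(1+g)/(r−g) ⇒ P(r−g) = D₀(1+g) ⇒ g(P+D₀) = P·r − D₀
g = (P·r − D₀)/(P + D₀) = (€1,369,321.67×0.082 − €63,500.00) / (€1,369,321.67 + €63,500.00) = 0.034048

3.40%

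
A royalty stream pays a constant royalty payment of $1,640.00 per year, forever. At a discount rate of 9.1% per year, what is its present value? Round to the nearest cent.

Level perpetuity: PV = C / r = $1,640.00 / 0.091 = $18,021.98

$18021.98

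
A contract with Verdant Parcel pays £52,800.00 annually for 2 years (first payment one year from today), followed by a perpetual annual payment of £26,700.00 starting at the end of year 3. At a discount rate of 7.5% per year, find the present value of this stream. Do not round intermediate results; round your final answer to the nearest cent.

PV of 2-year annuity: £52,800.00 × [1 − (1+0.075)^−2] / 0.075 = 94805.84100
Perpetuity value at year 2: £26,700.00 / 0.075 = 356000.00000
PV of perpetuity: 356000.00000 / (1+0.075)^2 = 308058.40995
Total PV = 94805.84100 + 308058.40995 = 402864.25095

£402864.25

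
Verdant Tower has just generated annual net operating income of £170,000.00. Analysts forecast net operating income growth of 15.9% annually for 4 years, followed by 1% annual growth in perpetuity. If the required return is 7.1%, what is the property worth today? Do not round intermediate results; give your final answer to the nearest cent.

D_1 = 197030.00000
D_2 = 228357.77000
D_3 = 264666.65543
D_4 = 306748.65364
Terminal value at year 4: TV = D_4×(1+g_2)/(r−g_2) = 309816.14018/0.061 = 5078953.11770
P_0 = D_1/(1+r)^1 + D_2/(1+r)^2 + D_3/(1+r)^3 + D_4/(1+r)^4 + TV/(1+r)^4
    = 183968.25397 + 199084.22628 + 215442.22060 + 233144.28915 + 3860257.90225 = 4691896.89224

£4691896.89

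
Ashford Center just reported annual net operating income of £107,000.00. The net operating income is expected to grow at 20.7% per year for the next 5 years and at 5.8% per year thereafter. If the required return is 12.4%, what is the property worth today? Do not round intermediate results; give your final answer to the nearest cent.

D_1 = 129149.00000
D_2 = 155882.84300
D_3 = 188150.59150
D_4 = 227097.76394
D_5 = 274107.00108
Terminal value at year 5: TV = D_5×(1+g_2)/(r−g_2) = 290005.20714/0.066 = 4394018.29000
P_0 = D_1/(1+r)^1 + D_2/(1+r)^2 + D_3/(1+r)^3 + D_4/(1+r)^4 + D_5/(1+r)^5 + TV/(1+r)^5
    = 114901.24555 + 123385.94607 + 132497.18586 + 142281.23072 + 152787.76288 + 2449234.13834 = 3115087.50942

£3115087.51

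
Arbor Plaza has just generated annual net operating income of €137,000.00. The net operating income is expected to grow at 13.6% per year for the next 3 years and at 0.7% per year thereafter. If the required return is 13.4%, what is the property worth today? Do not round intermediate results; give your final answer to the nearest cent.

€1504500.50

D_1 = 155632.00000
D_2 = 176797.95200
D_3 = 200842.47347
Terminal value at year 3: TV = D_3×(1+g_2)/(r−g_2) = 202248.37079/0.127 = 1592506.85659
P_0 = D_1/(1+r)^1 + D_2/(1+r)^2 + D_3/(1+r)^3 + TV/(1+r)^3
    = 137241.62257 + 137483.67129 + 137726.14690 + 1092049.05458 = 1504500.49535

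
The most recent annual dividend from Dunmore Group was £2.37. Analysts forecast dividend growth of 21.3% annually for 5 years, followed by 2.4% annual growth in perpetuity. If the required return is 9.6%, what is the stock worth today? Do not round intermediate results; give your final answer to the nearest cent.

£72.20

D_1 = 2.87481
D_2 = 3.48714
D_3 = 4.22991
D_4 = 5.13088
D_5 = 6.22375
Terminal value at year 5: TV = D_5×(1+g_2)/(r−g_2) = 6.37312/0.072 = 88.51560
P_0 = D_1/(1+r)^1 + D_2/(1+r)^2 + D_3/(1+r)^3 + D_4/(1+r)^4 + D_5/(1+r)^5 + TV/(1+r)^5
    = 2.62300 + 2.90301 + 3.21291 + 3.55590 + 3.93550 + 55.97151 = 72.20184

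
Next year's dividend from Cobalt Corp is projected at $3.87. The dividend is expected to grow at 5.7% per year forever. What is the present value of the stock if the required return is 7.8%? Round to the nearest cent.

$184.29

Growing perpetuity: P = D₁ / (r − g) = $3.8700 / (0.078 − 0.057) = $184.29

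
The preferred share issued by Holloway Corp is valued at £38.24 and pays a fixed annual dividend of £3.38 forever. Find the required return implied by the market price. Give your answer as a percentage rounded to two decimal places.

8.84%

P = C/r ⇒ r = C/P = £3.38/£38.24 = 0.088389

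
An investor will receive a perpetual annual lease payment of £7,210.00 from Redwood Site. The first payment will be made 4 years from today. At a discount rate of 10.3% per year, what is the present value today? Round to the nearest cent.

Value at end of year 3: C / r = £7,210.00 / 0.103 = £70,000.0000
Discount to today: PV = £70,000.0000 / (1 + 0.103)^3 = £70,000.0000 / 1.341920 = £52,164.07

£52164.07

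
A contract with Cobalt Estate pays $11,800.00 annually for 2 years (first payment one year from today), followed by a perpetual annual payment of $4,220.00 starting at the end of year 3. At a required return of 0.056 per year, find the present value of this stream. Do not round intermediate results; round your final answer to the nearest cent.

$89332.55

PV of 2-year annuity: $11,800.00 × [1 − (1+0.056)^−2] / 0.056 = 21755.91139
Perpetuity value at year 2: $4,220.00 / 0.056 = 75357.14286
PV of perpetuity: 75357.14286 / (1+0.056)^2 = 67576.63895
Total PV = 21755.91139 + 67576.63895 = 89332.55034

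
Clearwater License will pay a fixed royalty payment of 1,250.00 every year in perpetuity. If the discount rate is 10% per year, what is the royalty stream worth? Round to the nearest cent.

12500.00

Level perpetuity: PV = C / r = 1,250.00 / 0.1 = 12,500.00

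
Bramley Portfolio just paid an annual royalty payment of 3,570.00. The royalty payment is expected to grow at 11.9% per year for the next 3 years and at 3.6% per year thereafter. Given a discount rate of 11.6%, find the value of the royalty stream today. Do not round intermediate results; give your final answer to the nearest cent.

D_1 = 3994.83000
D_2 = 4470.21477
D_3 = 5002.17033
Terminal value at year 3: TV = D_3×(1+g_2)/(r−g_2) = 5182.24846/0.08 = 64778.10574
P_0 = D_1/(1+r)^1 + D_2/(1+r)^2 + D_3/(1+r)^3 + TV/(1+r)^3
    = 3579.59677 + 3589.21935 + 3598.86779 + 46605.33782 = 57373.02172

57373.02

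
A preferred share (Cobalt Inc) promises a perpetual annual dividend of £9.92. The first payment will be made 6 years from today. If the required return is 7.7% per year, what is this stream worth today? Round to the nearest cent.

£88.91

Value at end of year 5: C / r = £9.92 / 0.077 = £128.8312
Discount to today: PV = £128.8312 / (1 + 0.077)^5 = £128.8312 / 1.449034 = £88.91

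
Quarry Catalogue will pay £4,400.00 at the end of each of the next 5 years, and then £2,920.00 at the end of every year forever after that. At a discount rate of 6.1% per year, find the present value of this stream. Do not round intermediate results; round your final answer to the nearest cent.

PV of 5-year annuity: £4,400.00 × [1 − (1+0.061)^−5] / 0.061 = 18484.08810
Perpetuity value at year 5: £2,920.00 / 0.061 = 47868.85246
PV of perpetuity: 47868.85246 / (1+0.061)^5 = 35602.13945
Total PV = 18484.08810 + 35602.13945 = 54086.22755

£54086.23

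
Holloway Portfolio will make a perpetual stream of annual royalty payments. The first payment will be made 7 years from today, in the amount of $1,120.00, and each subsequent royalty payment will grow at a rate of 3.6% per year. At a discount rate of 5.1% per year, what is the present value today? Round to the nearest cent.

Value at end of year 6: C₁ / (r − g) = $1,120.00 / (0.051 − 0.036) = $74,666.6667
Discount to today: PV = $74,666.6667 / (1 + 0.051)^6 = $74,666.6667 / 1.347772 = $55,400.09

$55400.09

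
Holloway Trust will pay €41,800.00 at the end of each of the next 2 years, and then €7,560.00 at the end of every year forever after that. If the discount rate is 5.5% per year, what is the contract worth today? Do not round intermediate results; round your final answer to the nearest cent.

€200672.53

PV of 2-year annuity: €41,800.00 × [1 − (1+0.055)^−2] / 0.055 = 77176.16406
Perpetuity value at year 2: €7,560.00 / 0.055 = 137454.54545
PV of perpetuity: 137454.54545 / (1+0.055)^2 = 123496.36841
Total PV = 77176.16406 + 123496.36841 = 200672.53247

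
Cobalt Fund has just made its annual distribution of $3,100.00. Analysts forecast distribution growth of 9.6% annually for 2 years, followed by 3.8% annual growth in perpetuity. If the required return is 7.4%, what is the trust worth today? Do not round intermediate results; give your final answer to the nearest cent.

D_1 = 3397.60000
D_2 = 3723.76960
Terminal value at year 2: TV = D_2×(1+g_2)/(r−g_2) = 3865.27284/0.036 = 107368.69013
P_0 = D_1/(1+r)^1 + D_2/(1+r)^2 + TV/(1+r)^2
    = 3163.50093 + 3228.30263 + 93082.72572 = 99474.52928

$99474.53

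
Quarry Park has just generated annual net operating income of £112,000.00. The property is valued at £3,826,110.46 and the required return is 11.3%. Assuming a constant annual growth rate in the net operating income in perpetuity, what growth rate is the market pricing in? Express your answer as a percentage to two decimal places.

P = D₀(1+g)/(r−g) ⇒ P(r−g) = D₀(1+g) ⇒ g(P+D₀) = P·r − D₀
g = (P·r − D₀)/(P + D₀) = (£3,826,110.46×0.113 − £112,000.00) / (£3,826,110.46 + £112,000.00) = 0.081346

8.13%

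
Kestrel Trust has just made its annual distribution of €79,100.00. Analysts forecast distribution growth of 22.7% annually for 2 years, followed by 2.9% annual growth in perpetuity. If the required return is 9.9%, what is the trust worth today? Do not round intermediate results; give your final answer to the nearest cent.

D_1 = 97055.70000
D_2 = 119087.34390
Terminal value at year 2: TV = D_2×(1+g_2)/(r−g_2) = 122540.87687/0.07 = 1750583.95533
P_0 = D_1/(1+r)^1 + D_2/(1+r)^2 + TV/(1+r)^2
    = 88312.73885 + 98598.48096 + 1449397.67009 = 1636308.88990

€1636308.89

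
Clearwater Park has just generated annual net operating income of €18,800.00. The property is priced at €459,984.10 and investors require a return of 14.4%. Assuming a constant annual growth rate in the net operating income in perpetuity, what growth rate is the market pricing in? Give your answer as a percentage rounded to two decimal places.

9.91%

P = D₀(1+g)/(r−g) ⇒ P(r−g) = D₀(1+g) ⇒ g(P+D₀) = P·r − D₀
g = (P·r − D₀)/(P + D₀) = (€459,984.10×0.144 − €18,800.00) / (€459,984.10 + €18,800.00) = 0.099080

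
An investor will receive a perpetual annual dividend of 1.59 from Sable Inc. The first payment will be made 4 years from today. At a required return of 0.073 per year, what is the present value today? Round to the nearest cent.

Value at end of year 3: C / r = 1.59 / 0.073 = 21.7808
Discount to today: PV = 21.7808 / (1 + 0.073)^3 = 21.7808 / 1.235376 = 17.63

17.63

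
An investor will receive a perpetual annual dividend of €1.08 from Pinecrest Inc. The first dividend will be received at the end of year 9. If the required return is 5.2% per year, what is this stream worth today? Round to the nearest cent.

Value at end of year 8: C / r = €1.08 / 0.052 = €20.7692
Discount to today: PV = €20.7692 / (1 + 0.052)^8 = €20.7692 / 1.500120 = €13.85

€13.85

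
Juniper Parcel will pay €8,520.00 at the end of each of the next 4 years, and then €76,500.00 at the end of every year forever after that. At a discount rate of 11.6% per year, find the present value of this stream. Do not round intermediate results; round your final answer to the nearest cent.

PV of 4-year annuity: €8,520.00 × [1 − (1+0.116)^−4] / 0.116 = 26097.74775
Perpetuity value at year 4: €76,500.00 / 0.116 = 659482.75862
PV of perpetuity: 659482.75862 / (1+0.116)^4 = 425154.38971
Total PV = 26097.74775 + 425154.38971 = 451252.13747

€451252.14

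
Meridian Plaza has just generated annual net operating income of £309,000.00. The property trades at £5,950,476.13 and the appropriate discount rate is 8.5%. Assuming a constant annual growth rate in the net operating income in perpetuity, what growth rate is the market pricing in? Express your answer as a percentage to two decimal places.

P = D₀(1+g)/(r−g) ⇒ P(r−g) = D₀(1+g) ⇒ g(P+D₀) = P·r − D₀
g = (P·r − D₀)/(P + D₀) = (£5,950,476.13×0.085 − £309,000.00) / (£5,950,476.13 + £309,000.00) = 0.031439

3.14%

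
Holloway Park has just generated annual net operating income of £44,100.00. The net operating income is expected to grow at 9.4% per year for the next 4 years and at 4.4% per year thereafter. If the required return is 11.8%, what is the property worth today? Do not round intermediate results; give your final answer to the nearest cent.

£737573.45

D_1 = 48245.40000
D_2 = 52780.46760
D_3 = 57741.83155
D_4 = 63169.56372
Terminal value at year 4: TV = D_4×(1+g_2)/(r−g_2) = 65949.02452/0.074 = 891203.03411
P_0 = D_1/(1+r)^1 + D_2/(1+r)^2 + D_3/(1+r)^3 + D_4/(1+r)^4 + TV/(1+r)^4
    = 43153.30948 + 42226.94148 + 41320.45973 + 40433.43734 + 570439.30514 = 737573.45317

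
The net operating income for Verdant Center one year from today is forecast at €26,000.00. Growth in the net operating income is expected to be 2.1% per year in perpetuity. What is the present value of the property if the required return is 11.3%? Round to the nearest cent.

€282608.70

Growing perpetuity: P = D₁ / (r − g) = €26,000.0000 / (0.113 − 0.021) = €282,608.70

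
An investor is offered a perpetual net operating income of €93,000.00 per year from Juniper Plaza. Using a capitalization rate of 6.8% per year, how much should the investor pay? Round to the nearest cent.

Level perpetuity: PV = C / r = €93,000.00 / 0.068 = €1,367,647.06

€1367647.06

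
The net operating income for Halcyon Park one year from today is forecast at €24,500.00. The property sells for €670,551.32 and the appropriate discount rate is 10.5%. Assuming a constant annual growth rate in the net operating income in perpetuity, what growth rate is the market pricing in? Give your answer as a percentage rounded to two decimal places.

P = D₁/(r−g) ⇒ g = r − D₁/P = 0.105 − €24,500.00/€670,551.32 = 0.068463

6.85%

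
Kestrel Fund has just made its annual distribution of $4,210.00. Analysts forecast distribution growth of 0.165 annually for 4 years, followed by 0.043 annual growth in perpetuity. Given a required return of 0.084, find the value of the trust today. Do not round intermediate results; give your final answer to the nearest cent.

D_1 = 4904.65000
D_2 = 5713.91725
D_3 = 6656.71360
D_4 = 7755.07134
Terminal value at year 4: TV = D_4×(1+g_2)/(r−g_2) = 8088.53941/0.041 = 197281.44896
P_0 = D_1/(1+r)^1 + D_2/(1+r)^2 + D_3/(1+r)^3 + D_4/(1+r)^4 + TV/(1+r)^4
    = 4524.58487 + 4862.67654 + 5226.03153 + 5616.53757 + 142879.23629 = 163109.06680

$163109.07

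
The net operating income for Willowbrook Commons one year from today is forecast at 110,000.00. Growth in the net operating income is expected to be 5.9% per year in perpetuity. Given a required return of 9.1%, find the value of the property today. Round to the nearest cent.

3437500.00

Growing perpetuity: P = D₁ / (r − g) = 110,000.0000 / (0.091 − 0.059) = 3,437,500.00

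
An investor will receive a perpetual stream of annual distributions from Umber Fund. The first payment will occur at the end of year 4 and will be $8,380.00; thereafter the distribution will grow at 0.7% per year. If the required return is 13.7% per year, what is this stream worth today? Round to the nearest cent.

$43855.02

Value at end of year 3: C₁ / (r − g) = $8,380.00 / (0.137 − 0.007) = $64,461.5385
Discount to today: PV = $64,461.5385 / (1 + 0.137)^3 = $64,461.5385 / 1.469878 = $43,855.02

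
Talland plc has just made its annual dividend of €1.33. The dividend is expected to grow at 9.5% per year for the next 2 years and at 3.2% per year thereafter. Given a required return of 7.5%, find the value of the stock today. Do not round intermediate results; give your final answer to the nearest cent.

€35.85

D_1 = 1.45635
D_2 = 1.59470
Terminal value at year 2: TV = D_2×(1+g_2)/(r−g_2) = 1.64573/0.043 = 38.27288
P_0 = D_1/(1+r)^1 + D_2/(1+r)^2 + TV/(1+r)^2
    = 1.35474 + 1.37995 + 33.11877 = 35.85346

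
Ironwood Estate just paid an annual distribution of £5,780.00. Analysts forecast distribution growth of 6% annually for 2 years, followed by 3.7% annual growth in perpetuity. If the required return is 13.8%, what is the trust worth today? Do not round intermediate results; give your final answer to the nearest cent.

D_1 = 6126.80000
D_2 = 6494.40800
Terminal value at year 2: TV = D_2×(1+g_2)/(r−g_2) = 6734.70110/0.101 = 66680.20887
P_0 = D_1/(1+r)^1 + D_2/(1+r)^2 + TV/(1+r)^2
    = 5383.83128 + 5014.81648 + 51488.75936 = 61887.40712

£61887.41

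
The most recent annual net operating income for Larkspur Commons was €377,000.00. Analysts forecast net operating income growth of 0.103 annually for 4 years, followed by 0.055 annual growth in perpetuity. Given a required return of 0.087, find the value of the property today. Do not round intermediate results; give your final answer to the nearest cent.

D_1 = 415831.00000
D_2 = 458661.59300
D_3 = 505903.73708
D_4 = 558011.82200
Terminal value at year 4: TV = D_4×(1+g_2)/(r−g_2) = 588702.47221/0.032 = 18396952.25650
P_0 = D_1/(1+r)^1 + D_2/(1+r)^2 + D_3/(1+r)^3 + D_4/(1+r)^4 + TV/(1+r)^4
    = 382549.21803 + 388180.11728 + 393893.90006 + 399691.78635 + 13177338.58133 = 14741653.60306

€14741653.60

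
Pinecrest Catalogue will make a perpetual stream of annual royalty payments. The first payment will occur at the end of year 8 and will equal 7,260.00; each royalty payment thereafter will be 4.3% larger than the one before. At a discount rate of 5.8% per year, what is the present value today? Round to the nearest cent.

326171.26

Value at end of year 7: C₁ / (r − g) = 7,260.00 / (0.058 − 0.043) = 484,000.0000
Discount to today: PV = 484,000.0000 / (1 + 0.058)^7 = 484,000.0000 / 1.483883 = 326,171.26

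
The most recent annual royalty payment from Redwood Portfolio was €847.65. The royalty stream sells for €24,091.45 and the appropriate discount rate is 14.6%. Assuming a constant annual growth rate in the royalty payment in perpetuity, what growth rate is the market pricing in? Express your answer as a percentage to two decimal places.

P = D₀(1+g)/(r−g) ⇒ P(r−g) = D₀(1+g) ⇒ g(P+D₀) = P·r − D₀
g = (P·r − D₀)/(P + D₀) = (€24,091.45×0.146 − €847.65) / (€24,091.45 + €847.65) = 0.107049

10.70%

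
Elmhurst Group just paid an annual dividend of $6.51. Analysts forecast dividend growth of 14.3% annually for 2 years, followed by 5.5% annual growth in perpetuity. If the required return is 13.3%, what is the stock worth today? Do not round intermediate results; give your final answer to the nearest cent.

D_1 = 7.44093
D_2 = 8.50498
Terminal value at year 2: TV = D_2×(1+g_2)/(r−g_2) = 8.97276/0.078 = 115.03535
P_0 = D_1/(1+r)^1 + D_2/(1+r)^2 + TV/(1+r)^2
    = 6.56746 + 6.62542 + 89.61310 = 102.80598

$102.81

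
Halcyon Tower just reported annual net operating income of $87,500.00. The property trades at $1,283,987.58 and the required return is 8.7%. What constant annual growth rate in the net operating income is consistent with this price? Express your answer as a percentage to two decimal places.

1.77%

P = D₀(1+g)/(r−g) ⇒ P(r−g) = D₀(1+g) ⇒ g(P+D₀) = P·r − D₀
g = (P·r − D₀)/(P + D₀) = ($1,283,987.58×0.087 − $87,500.00) / ($1,283,987.58 + $87,500.00) = 0.017650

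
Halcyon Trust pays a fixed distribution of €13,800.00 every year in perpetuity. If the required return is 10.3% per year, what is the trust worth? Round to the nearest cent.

Level perpetuity: PV = C / r = €13,800.00 / 0.103 = €133,980.58

€133980.58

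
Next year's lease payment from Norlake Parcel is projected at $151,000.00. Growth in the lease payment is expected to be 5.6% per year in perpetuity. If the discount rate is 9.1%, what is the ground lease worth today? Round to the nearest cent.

$4314285.71

Growing perpetuity: P = D₁ / (r − g) = $151,000.0000 / (0.091 − 0.056) = $4,314,285.71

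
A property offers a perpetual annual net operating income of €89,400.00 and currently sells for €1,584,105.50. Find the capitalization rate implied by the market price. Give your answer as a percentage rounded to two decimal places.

5.64%

P = C/r ⇒ r = C/P = €89,400.00/€1,584,105.50 = 0.056436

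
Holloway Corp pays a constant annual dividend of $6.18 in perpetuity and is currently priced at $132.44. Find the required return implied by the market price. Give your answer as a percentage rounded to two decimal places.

P = C/r ⇒ r = C/P = $6.18/$132.44 = 0.046663

4.67%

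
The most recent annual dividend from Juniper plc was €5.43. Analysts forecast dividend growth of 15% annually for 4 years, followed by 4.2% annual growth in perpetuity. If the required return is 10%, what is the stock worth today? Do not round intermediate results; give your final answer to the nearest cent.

D_1 = 6.24450
D_2 = 7.18117
D_3 = 8.25835
D_4 = 9.49710
Terminal value at year 4: TV = D_4×(1+g_2)/(r−g_2) = 9.89598/0.058 = 170.62038
P_0 = D_1/(1+r)^1 + D_2/(1+r)^2 + D_3/(1+r)^3 + D_4/(1+r)^4 + TV/(1+r)^4
    = 5.67682 + 5.93486 + 6.20462 + 6.48665 + 116.53602 = 140.83896

€140.84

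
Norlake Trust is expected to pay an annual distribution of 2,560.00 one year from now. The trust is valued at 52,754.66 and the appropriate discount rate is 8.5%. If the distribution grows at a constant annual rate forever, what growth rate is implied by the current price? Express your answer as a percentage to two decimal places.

P = D₁/(r−g) ⇒ g = r − D₁/P = 0.085 − 2,560.00/52,754.66 = 0.036473

3.65%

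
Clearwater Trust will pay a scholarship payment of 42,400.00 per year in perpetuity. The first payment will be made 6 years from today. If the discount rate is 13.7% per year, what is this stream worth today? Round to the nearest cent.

162870.70

Value at end of year 5: C / r = 42,400.00 / 0.137 = 309,489.0511
Discount to today: PV = 309,489.0511 / (1 + 0.137)^5 = 309,489.0511 / 1.900213 = 162,870.70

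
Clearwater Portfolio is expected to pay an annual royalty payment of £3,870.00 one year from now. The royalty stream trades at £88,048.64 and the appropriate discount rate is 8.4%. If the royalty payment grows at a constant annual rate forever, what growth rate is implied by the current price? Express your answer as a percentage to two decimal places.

4.00%

P = D₁/(r−g) ⇒ g = r − D₁/P = 0.084 − £3,870.00/£88,048.64 = 0.040047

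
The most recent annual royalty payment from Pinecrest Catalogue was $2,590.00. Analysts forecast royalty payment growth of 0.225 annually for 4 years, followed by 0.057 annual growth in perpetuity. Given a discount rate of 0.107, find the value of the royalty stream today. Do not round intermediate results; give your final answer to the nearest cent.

D_1 = 3172.75000
D_2 = 3886.61875
D_3 = 4761.10797
D_4 = 5832.35726
Terminal value at year 4: TV = D_4×(1+g_2)/(r−g_2) = 6164.80163/0.05 = 123296.03251
P_0 = D_1/(1+r)^1 + D_2/(1+r)^2 + D_3/(1+r)^3 + D_4/(1+r)^4 + TV/(1+r)^4
    = 2866.07949 + 3171.58752 + 3509.66098 + 3883.77119 + 82102.92288 = 95534.02205

$95534.02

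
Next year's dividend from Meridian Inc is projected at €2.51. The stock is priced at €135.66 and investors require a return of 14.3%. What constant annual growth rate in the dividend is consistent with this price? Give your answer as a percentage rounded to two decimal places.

12.45%

P = D₁/(r−g) ⇒ g = r − D₁/P = 0.143 − €2.51/€135.66 = 0.124498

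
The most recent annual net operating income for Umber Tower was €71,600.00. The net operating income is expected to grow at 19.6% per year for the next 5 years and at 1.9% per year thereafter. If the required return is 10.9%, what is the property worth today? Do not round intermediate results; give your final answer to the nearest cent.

D_1 = 85633.60000
D_2 = 102417.78560
D_3 = 122491.67158
D_4 = 146500.03921
D_5 = 175214.04689
Terminal value at year 5: TV = D_5×(1+g_2)/(r−g_2) = 178543.11378/0.09 = 1983812.37536
P_0 = D_1/(1+r)^1 + D_2/(1+r)^2 + D_3/(1+r)^3 + D_4/(1+r)^4 + D_5/(1+r)^5 + TV/(1+r)^5
    = 77216.95221 + 83274.54900 + 89807.35853 + 96852.66077 + 104450.66031 + 1182613.58729 = 1634215.76811

€1634215.77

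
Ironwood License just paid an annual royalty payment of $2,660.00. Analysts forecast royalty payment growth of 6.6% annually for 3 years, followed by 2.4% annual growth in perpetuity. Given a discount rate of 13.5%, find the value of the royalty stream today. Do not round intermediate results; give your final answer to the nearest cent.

$27378.72

D_1 = 2835.56000
D_2 = 3022.70696
D_3 = 3222.20562
Terminal value at year 3: TV = D_3×(1+g_2)/(r−g_2) = 3299.53855/0.111 = 29725.57256
P_0 = D_1/(1+r)^1 + D_2/(1+r)^2 + D_3/(1+r)^3 + TV/(1+r)^3
    = 2498.29075 + 2346.41228 + 2203.76695 + 20330.24648 = 27378.71646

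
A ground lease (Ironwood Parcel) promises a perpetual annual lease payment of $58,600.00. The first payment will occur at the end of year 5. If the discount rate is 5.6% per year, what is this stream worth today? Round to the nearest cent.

$841499.60

Value at end of year 4: C / r = $58,600.00 / 0.056 = $1,046,428.5714
Discount to today: PV = $1,046,428.5714 / (1 + 0.056)^4 = $1,046,428.5714 / 1.243528 = $841,499.60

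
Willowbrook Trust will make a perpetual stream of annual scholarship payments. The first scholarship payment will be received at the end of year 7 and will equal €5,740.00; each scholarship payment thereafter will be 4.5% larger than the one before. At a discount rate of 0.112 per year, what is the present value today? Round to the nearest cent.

Value at end of year 6: C₁ / (r − g) = €5,740.00 / (0.112 − 0.045) = €85,671.6418
Discount to today: PV = €85,671.6418 / (1 + 0.112)^6 = €85,671.6418 / 1.890727 = €45,311.49

€45311.49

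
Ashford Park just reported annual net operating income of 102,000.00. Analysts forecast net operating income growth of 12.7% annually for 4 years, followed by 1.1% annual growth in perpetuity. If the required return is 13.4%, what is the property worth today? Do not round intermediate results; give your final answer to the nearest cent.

1219622.59

D_1 = 114954.00000
D_2 = 129553.15800
D_3 = 146006.40907
D_4 = 164549.22302
Terminal value at year 4: TV = D_4×(1+g_2)/(r−g_2) = 166359.26447/0.123 = 1352514.34529
P_0 = D_1/(1+r)^1 + D_2/(1+r)^2 + D_3/(1+r)^3 + D_4/(1+r)^4 + TV/(1+r)^4
    = 101370.37037 + 100744.62734 + 100122.74693 + 99504.70528 + 817880.13852 = 1219622.58844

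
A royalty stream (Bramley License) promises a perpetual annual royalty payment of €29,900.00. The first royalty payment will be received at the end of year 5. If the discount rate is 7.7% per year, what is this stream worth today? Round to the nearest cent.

Value at end of year 4: C / r = €29,900.00 / 0.077 = €388,311.6883
Discount to today: PV = €388,311.6883 / (1 + 0.077)^4 = €388,311.6883 / 1.345435 = €288,614.17

€288614.17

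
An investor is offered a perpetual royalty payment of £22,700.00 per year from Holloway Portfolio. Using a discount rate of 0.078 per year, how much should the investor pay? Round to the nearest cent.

£291025.64

Level perpetuity: PV = C / r = £22,700.00 / 0.078 = £291,025.64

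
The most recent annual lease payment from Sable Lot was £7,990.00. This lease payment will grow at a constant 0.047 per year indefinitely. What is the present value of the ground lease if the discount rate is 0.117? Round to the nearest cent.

D₁ = D₀ × (1 + g) = £7,990.00 × 1.047 = £8,365.5300
Growing perpetuity: P = D₁ / (r − g) = £8,365.5300 / (0.117 − 0.047) = £119,507.57

£119507.57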